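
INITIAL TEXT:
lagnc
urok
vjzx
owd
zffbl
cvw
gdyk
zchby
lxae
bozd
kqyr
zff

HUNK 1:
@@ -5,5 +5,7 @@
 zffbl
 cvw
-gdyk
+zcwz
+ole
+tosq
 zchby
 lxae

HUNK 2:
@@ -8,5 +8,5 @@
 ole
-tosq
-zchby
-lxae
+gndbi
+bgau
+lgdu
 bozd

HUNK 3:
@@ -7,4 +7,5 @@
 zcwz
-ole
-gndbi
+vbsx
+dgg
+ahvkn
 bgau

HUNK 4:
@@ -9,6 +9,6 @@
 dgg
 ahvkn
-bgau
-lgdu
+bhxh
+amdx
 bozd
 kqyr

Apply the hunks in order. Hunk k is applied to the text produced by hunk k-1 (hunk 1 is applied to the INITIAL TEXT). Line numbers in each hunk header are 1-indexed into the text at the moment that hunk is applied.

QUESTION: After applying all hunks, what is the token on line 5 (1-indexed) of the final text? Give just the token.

Answer: zffbl

Derivation:
Hunk 1: at line 5 remove [gdyk] add [zcwz,ole,tosq] -> 14 lines: lagnc urok vjzx owd zffbl cvw zcwz ole tosq zchby lxae bozd kqyr zff
Hunk 2: at line 8 remove [tosq,zchby,lxae] add [gndbi,bgau,lgdu] -> 14 lines: lagnc urok vjzx owd zffbl cvw zcwz ole gndbi bgau lgdu bozd kqyr zff
Hunk 3: at line 7 remove [ole,gndbi] add [vbsx,dgg,ahvkn] -> 15 lines: lagnc urok vjzx owd zffbl cvw zcwz vbsx dgg ahvkn bgau lgdu bozd kqyr zff
Hunk 4: at line 9 remove [bgau,lgdu] add [bhxh,amdx] -> 15 lines: lagnc urok vjzx owd zffbl cvw zcwz vbsx dgg ahvkn bhxh amdx bozd kqyr zff
Final line 5: zffbl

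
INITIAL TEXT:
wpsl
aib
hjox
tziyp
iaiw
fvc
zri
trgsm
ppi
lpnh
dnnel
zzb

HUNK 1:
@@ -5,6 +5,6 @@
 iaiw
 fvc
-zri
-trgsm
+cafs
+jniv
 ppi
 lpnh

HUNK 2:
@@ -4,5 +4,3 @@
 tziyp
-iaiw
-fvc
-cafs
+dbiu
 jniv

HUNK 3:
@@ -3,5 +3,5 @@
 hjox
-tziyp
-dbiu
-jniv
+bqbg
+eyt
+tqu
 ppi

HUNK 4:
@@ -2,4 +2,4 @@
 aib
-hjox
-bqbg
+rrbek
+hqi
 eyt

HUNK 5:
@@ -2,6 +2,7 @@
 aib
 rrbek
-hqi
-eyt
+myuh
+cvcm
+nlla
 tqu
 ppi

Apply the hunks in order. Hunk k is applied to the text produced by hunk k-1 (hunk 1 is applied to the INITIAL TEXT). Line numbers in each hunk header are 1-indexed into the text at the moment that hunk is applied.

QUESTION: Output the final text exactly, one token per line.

Hunk 1: at line 5 remove [zri,trgsm] add [cafs,jniv] -> 12 lines: wpsl aib hjox tziyp iaiw fvc cafs jniv ppi lpnh dnnel zzb
Hunk 2: at line 4 remove [iaiw,fvc,cafs] add [dbiu] -> 10 lines: wpsl aib hjox tziyp dbiu jniv ppi lpnh dnnel zzb
Hunk 3: at line 3 remove [tziyp,dbiu,jniv] add [bqbg,eyt,tqu] -> 10 lines: wpsl aib hjox bqbg eyt tqu ppi lpnh dnnel zzb
Hunk 4: at line 2 remove [hjox,bqbg] add [rrbek,hqi] -> 10 lines: wpsl aib rrbek hqi eyt tqu ppi lpnh dnnel zzb
Hunk 5: at line 2 remove [hqi,eyt] add [myuh,cvcm,nlla] -> 11 lines: wpsl aib rrbek myuh cvcm nlla tqu ppi lpnh dnnel zzb

Answer: wpsl
aib
rrbek
myuh
cvcm
nlla
tqu
ppi
lpnh
dnnel
zzb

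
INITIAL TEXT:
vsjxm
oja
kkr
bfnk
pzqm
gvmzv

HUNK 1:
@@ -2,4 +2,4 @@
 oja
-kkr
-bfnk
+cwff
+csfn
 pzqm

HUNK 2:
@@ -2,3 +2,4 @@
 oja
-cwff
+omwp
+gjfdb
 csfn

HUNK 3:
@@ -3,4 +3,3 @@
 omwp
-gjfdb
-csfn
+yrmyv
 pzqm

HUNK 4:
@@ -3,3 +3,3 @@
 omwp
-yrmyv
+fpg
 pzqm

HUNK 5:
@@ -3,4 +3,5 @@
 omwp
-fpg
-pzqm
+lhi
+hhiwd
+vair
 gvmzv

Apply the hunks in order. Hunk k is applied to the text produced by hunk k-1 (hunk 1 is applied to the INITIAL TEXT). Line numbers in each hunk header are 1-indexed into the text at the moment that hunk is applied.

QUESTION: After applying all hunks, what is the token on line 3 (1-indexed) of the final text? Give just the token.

Answer: omwp

Derivation:
Hunk 1: at line 2 remove [kkr,bfnk] add [cwff,csfn] -> 6 lines: vsjxm oja cwff csfn pzqm gvmzv
Hunk 2: at line 2 remove [cwff] add [omwp,gjfdb] -> 7 lines: vsjxm oja omwp gjfdb csfn pzqm gvmzv
Hunk 3: at line 3 remove [gjfdb,csfn] add [yrmyv] -> 6 lines: vsjxm oja omwp yrmyv pzqm gvmzv
Hunk 4: at line 3 remove [yrmyv] add [fpg] -> 6 lines: vsjxm oja omwp fpg pzqm gvmzv
Hunk 5: at line 3 remove [fpg,pzqm] add [lhi,hhiwd,vair] -> 7 lines: vsjxm oja omwp lhi hhiwd vair gvmzv
Final line 3: omwp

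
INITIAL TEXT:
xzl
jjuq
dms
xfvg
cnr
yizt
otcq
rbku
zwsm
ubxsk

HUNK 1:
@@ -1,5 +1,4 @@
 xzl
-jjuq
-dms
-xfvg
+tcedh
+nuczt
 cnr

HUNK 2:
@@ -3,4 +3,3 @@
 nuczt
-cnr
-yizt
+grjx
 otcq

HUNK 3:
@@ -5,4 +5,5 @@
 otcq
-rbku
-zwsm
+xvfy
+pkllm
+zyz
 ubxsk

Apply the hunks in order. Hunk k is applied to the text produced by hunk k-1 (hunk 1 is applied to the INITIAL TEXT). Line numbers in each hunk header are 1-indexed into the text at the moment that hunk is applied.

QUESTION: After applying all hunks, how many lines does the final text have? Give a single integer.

Answer: 9

Derivation:
Hunk 1: at line 1 remove [jjuq,dms,xfvg] add [tcedh,nuczt] -> 9 lines: xzl tcedh nuczt cnr yizt otcq rbku zwsm ubxsk
Hunk 2: at line 3 remove [cnr,yizt] add [grjx] -> 8 lines: xzl tcedh nuczt grjx otcq rbku zwsm ubxsk
Hunk 3: at line 5 remove [rbku,zwsm] add [xvfy,pkllm,zyz] -> 9 lines: xzl tcedh nuczt grjx otcq xvfy pkllm zyz ubxsk
Final line count: 9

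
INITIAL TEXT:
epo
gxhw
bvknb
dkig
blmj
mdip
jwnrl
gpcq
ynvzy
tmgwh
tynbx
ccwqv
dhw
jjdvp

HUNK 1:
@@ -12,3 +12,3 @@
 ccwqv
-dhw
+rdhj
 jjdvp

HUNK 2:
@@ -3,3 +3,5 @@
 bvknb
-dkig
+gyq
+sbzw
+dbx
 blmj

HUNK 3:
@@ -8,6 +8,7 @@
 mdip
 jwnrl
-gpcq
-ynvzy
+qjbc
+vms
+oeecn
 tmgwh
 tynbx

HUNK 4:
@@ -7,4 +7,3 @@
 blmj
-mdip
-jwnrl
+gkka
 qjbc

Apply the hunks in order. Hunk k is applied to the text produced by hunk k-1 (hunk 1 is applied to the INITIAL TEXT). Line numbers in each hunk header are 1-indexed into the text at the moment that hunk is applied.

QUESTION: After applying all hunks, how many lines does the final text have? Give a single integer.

Answer: 16

Derivation:
Hunk 1: at line 12 remove [dhw] add [rdhj] -> 14 lines: epo gxhw bvknb dkig blmj mdip jwnrl gpcq ynvzy tmgwh tynbx ccwqv rdhj jjdvp
Hunk 2: at line 3 remove [dkig] add [gyq,sbzw,dbx] -> 16 lines: epo gxhw bvknb gyq sbzw dbx blmj mdip jwnrl gpcq ynvzy tmgwh tynbx ccwqv rdhj jjdvp
Hunk 3: at line 8 remove [gpcq,ynvzy] add [qjbc,vms,oeecn] -> 17 lines: epo gxhw bvknb gyq sbzw dbx blmj mdip jwnrl qjbc vms oeecn tmgwh tynbx ccwqv rdhj jjdvp
Hunk 4: at line 7 remove [mdip,jwnrl] add [gkka] -> 16 lines: epo gxhw bvknb gyq sbzw dbx blmj gkka qjbc vms oeecn tmgwh tynbx ccwqv rdhj jjdvp
Final line count: 16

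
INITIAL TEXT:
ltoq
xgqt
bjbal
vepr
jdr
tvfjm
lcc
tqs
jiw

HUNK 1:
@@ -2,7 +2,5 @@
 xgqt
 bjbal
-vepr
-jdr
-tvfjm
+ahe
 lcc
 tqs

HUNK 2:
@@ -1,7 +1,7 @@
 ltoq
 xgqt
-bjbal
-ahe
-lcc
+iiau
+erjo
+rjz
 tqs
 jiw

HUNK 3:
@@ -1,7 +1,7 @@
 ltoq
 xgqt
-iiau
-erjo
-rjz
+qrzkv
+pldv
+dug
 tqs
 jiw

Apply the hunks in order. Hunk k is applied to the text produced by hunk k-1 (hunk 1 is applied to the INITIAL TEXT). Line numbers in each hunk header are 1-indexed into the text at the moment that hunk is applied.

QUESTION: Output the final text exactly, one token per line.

Hunk 1: at line 2 remove [vepr,jdr,tvfjm] add [ahe] -> 7 lines: ltoq xgqt bjbal ahe lcc tqs jiw
Hunk 2: at line 1 remove [bjbal,ahe,lcc] add [iiau,erjo,rjz] -> 7 lines: ltoq xgqt iiau erjo rjz tqs jiw
Hunk 3: at line 1 remove [iiau,erjo,rjz] add [qrzkv,pldv,dug] -> 7 lines: ltoq xgqt qrzkv pldv dug tqs jiw

Answer: ltoq
xgqt
qrzkv
pldv
dug
tqs
jiw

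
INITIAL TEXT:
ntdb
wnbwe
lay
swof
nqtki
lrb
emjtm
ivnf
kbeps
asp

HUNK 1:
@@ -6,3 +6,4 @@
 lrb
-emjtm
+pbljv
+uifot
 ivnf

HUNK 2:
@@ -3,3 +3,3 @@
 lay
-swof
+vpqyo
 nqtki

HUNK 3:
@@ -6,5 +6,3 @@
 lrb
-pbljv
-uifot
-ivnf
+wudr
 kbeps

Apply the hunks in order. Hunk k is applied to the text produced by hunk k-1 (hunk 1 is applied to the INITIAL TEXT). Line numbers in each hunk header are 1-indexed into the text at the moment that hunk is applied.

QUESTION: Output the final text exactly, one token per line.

Hunk 1: at line 6 remove [emjtm] add [pbljv,uifot] -> 11 lines: ntdb wnbwe lay swof nqtki lrb pbljv uifot ivnf kbeps asp
Hunk 2: at line 3 remove [swof] add [vpqyo] -> 11 lines: ntdb wnbwe lay vpqyo nqtki lrb pbljv uifot ivnf kbeps asp
Hunk 3: at line 6 remove [pbljv,uifot,ivnf] add [wudr] -> 9 lines: ntdb wnbwe lay vpqyo nqtki lrb wudr kbeps asp

Answer: ntdb
wnbwe
lay
vpqyo
nqtki
lrb
wudr
kbeps
asp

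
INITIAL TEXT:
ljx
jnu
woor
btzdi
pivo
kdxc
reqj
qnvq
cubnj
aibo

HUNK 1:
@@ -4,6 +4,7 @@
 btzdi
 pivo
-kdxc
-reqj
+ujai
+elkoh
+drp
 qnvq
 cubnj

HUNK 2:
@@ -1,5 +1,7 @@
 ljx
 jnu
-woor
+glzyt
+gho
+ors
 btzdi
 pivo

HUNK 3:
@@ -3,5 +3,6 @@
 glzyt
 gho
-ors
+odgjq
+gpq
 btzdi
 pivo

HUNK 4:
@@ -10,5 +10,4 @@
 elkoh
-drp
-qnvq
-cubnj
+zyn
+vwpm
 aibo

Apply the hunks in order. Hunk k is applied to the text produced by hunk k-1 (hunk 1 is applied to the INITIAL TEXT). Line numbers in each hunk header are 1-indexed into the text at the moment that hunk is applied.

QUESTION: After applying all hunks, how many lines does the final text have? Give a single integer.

Answer: 13

Derivation:
Hunk 1: at line 4 remove [kdxc,reqj] add [ujai,elkoh,drp] -> 11 lines: ljx jnu woor btzdi pivo ujai elkoh drp qnvq cubnj aibo
Hunk 2: at line 1 remove [woor] add [glzyt,gho,ors] -> 13 lines: ljx jnu glzyt gho ors btzdi pivo ujai elkoh drp qnvq cubnj aibo
Hunk 3: at line 3 remove [ors] add [odgjq,gpq] -> 14 lines: ljx jnu glzyt gho odgjq gpq btzdi pivo ujai elkoh drp qnvq cubnj aibo
Hunk 4: at line 10 remove [drp,qnvq,cubnj] add [zyn,vwpm] -> 13 lines: ljx jnu glzyt gho odgjq gpq btzdi pivo ujai elkoh zyn vwpm aibo
Final line count: 13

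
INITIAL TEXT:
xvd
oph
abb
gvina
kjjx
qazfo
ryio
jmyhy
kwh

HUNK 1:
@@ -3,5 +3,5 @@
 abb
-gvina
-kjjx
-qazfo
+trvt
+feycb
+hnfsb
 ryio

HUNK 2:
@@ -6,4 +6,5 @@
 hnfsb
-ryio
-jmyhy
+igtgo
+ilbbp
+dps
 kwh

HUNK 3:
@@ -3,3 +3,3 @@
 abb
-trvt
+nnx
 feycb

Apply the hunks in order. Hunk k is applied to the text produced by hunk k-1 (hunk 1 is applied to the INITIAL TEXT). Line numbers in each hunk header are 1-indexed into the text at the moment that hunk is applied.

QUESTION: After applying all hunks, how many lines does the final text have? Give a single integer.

Answer: 10

Derivation:
Hunk 1: at line 3 remove [gvina,kjjx,qazfo] add [trvt,feycb,hnfsb] -> 9 lines: xvd oph abb trvt feycb hnfsb ryio jmyhy kwh
Hunk 2: at line 6 remove [ryio,jmyhy] add [igtgo,ilbbp,dps] -> 10 lines: xvd oph abb trvt feycb hnfsb igtgo ilbbp dps kwh
Hunk 3: at line 3 remove [trvt] add [nnx] -> 10 lines: xvd oph abb nnx feycb hnfsb igtgo ilbbp dps kwh
Final line count: 10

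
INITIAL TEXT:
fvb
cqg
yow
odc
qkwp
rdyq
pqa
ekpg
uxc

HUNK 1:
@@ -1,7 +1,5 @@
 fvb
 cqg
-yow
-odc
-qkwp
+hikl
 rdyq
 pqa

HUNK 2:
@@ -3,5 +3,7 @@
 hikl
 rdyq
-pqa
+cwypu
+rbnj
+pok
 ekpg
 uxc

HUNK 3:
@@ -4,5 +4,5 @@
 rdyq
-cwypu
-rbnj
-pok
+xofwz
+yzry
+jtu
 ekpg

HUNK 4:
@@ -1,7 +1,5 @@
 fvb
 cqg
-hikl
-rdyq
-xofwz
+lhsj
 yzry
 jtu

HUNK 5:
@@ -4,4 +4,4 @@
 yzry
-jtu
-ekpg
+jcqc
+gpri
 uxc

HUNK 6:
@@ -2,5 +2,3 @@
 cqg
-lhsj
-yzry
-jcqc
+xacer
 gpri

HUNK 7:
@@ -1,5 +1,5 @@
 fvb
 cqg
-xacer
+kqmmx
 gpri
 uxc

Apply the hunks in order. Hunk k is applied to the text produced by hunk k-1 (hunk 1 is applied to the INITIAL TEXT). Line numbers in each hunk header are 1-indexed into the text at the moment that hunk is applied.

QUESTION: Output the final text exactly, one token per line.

Hunk 1: at line 1 remove [yow,odc,qkwp] add [hikl] -> 7 lines: fvb cqg hikl rdyq pqa ekpg uxc
Hunk 2: at line 3 remove [pqa] add [cwypu,rbnj,pok] -> 9 lines: fvb cqg hikl rdyq cwypu rbnj pok ekpg uxc
Hunk 3: at line 4 remove [cwypu,rbnj,pok] add [xofwz,yzry,jtu] -> 9 lines: fvb cqg hikl rdyq xofwz yzry jtu ekpg uxc
Hunk 4: at line 1 remove [hikl,rdyq,xofwz] add [lhsj] -> 7 lines: fvb cqg lhsj yzry jtu ekpg uxc
Hunk 5: at line 4 remove [jtu,ekpg] add [jcqc,gpri] -> 7 lines: fvb cqg lhsj yzry jcqc gpri uxc
Hunk 6: at line 2 remove [lhsj,yzry,jcqc] add [xacer] -> 5 lines: fvb cqg xacer gpri uxc
Hunk 7: at line 1 remove [xacer] add [kqmmx] -> 5 lines: fvb cqg kqmmx gpri uxc

Answer: fvb
cqg
kqmmx
gpri
uxc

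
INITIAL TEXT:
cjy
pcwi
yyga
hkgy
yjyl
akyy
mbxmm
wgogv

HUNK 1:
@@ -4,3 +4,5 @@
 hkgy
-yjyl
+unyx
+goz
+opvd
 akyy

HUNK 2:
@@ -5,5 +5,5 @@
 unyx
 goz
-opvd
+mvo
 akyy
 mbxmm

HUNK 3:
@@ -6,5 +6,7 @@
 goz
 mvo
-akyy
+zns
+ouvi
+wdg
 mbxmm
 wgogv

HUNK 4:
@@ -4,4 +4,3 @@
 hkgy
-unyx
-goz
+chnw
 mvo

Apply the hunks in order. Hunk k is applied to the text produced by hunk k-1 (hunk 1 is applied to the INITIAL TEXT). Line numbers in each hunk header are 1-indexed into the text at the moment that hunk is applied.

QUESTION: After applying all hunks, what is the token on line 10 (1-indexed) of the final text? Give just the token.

Answer: mbxmm

Derivation:
Hunk 1: at line 4 remove [yjyl] add [unyx,goz,opvd] -> 10 lines: cjy pcwi yyga hkgy unyx goz opvd akyy mbxmm wgogv
Hunk 2: at line 5 remove [opvd] add [mvo] -> 10 lines: cjy pcwi yyga hkgy unyx goz mvo akyy mbxmm wgogv
Hunk 3: at line 6 remove [akyy] add [zns,ouvi,wdg] -> 12 lines: cjy pcwi yyga hkgy unyx goz mvo zns ouvi wdg mbxmm wgogv
Hunk 4: at line 4 remove [unyx,goz] add [chnw] -> 11 lines: cjy pcwi yyga hkgy chnw mvo zns ouvi wdg mbxmm wgogv
Final line 10: mbxmm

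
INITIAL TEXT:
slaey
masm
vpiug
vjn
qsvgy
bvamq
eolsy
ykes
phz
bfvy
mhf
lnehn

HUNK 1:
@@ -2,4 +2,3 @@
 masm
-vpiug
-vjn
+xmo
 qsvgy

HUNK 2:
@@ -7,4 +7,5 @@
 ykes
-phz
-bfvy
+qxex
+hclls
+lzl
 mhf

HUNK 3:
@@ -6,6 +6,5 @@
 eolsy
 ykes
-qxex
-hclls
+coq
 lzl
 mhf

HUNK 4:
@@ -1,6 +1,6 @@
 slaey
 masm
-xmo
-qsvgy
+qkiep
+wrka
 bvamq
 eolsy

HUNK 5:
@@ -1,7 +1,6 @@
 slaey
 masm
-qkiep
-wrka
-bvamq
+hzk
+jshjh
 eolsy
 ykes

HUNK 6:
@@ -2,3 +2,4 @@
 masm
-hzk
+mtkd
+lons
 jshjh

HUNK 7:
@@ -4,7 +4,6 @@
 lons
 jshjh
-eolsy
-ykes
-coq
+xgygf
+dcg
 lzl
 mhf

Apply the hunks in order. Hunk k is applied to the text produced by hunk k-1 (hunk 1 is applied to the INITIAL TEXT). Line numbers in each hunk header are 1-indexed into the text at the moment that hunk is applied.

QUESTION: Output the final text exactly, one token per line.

Answer: slaey
masm
mtkd
lons
jshjh
xgygf
dcg
lzl
mhf
lnehn

Derivation:
Hunk 1: at line 2 remove [vpiug,vjn] add [xmo] -> 11 lines: slaey masm xmo qsvgy bvamq eolsy ykes phz bfvy mhf lnehn
Hunk 2: at line 7 remove [phz,bfvy] add [qxex,hclls,lzl] -> 12 lines: slaey masm xmo qsvgy bvamq eolsy ykes qxex hclls lzl mhf lnehn
Hunk 3: at line 6 remove [qxex,hclls] add [coq] -> 11 lines: slaey masm xmo qsvgy bvamq eolsy ykes coq lzl mhf lnehn
Hunk 4: at line 1 remove [xmo,qsvgy] add [qkiep,wrka] -> 11 lines: slaey masm qkiep wrka bvamq eolsy ykes coq lzl mhf lnehn
Hunk 5: at line 1 remove [qkiep,wrka,bvamq] add [hzk,jshjh] -> 10 lines: slaey masm hzk jshjh eolsy ykes coq lzl mhf lnehn
Hunk 6: at line 2 remove [hzk] add [mtkd,lons] -> 11 lines: slaey masm mtkd lons jshjh eolsy ykes coq lzl mhf lnehn
Hunk 7: at line 4 remove [eolsy,ykes,coq] add [xgygf,dcg] -> 10 lines: slaey masm mtkd lons jshjh xgygf dcg lzl mhf lnehn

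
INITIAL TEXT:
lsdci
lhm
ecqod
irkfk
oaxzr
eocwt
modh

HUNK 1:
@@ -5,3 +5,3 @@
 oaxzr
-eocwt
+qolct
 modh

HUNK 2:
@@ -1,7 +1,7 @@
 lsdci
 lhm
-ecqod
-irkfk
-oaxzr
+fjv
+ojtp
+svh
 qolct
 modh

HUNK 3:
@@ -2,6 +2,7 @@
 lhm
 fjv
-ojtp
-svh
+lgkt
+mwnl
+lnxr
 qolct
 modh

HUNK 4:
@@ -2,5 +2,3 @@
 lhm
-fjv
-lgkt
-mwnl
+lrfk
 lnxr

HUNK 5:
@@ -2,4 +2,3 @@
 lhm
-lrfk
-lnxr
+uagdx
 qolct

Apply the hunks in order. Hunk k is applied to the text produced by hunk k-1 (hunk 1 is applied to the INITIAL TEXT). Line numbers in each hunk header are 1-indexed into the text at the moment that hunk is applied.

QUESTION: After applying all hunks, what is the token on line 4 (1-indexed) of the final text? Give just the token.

Hunk 1: at line 5 remove [eocwt] add [qolct] -> 7 lines: lsdci lhm ecqod irkfk oaxzr qolct modh
Hunk 2: at line 1 remove [ecqod,irkfk,oaxzr] add [fjv,ojtp,svh] -> 7 lines: lsdci lhm fjv ojtp svh qolct modh
Hunk 3: at line 2 remove [ojtp,svh] add [lgkt,mwnl,lnxr] -> 8 lines: lsdci lhm fjv lgkt mwnl lnxr qolct modh
Hunk 4: at line 2 remove [fjv,lgkt,mwnl] add [lrfk] -> 6 lines: lsdci lhm lrfk lnxr qolct modh
Hunk 5: at line 2 remove [lrfk,lnxr] add [uagdx] -> 5 lines: lsdci lhm uagdx qolct modh
Final line 4: qolct

Answer: qolct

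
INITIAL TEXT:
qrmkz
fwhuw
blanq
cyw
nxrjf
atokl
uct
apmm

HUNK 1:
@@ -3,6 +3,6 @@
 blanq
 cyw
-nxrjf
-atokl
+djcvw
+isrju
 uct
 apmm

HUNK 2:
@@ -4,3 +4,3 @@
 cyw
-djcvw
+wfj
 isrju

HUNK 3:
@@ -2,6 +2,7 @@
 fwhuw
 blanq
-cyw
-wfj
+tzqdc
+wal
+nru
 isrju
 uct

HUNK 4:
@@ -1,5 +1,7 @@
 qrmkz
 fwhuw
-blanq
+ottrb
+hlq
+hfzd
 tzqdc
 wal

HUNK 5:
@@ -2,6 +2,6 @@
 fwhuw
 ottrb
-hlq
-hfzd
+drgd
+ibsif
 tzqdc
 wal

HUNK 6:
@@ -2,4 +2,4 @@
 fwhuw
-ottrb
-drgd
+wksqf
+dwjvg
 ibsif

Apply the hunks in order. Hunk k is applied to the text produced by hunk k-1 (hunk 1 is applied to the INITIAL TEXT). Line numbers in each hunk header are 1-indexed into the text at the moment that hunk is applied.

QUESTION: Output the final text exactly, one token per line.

Hunk 1: at line 3 remove [nxrjf,atokl] add [djcvw,isrju] -> 8 lines: qrmkz fwhuw blanq cyw djcvw isrju uct apmm
Hunk 2: at line 4 remove [djcvw] add [wfj] -> 8 lines: qrmkz fwhuw blanq cyw wfj isrju uct apmm
Hunk 3: at line 2 remove [cyw,wfj] add [tzqdc,wal,nru] -> 9 lines: qrmkz fwhuw blanq tzqdc wal nru isrju uct apmm
Hunk 4: at line 1 remove [blanq] add [ottrb,hlq,hfzd] -> 11 lines: qrmkz fwhuw ottrb hlq hfzd tzqdc wal nru isrju uct apmm
Hunk 5: at line 2 remove [hlq,hfzd] add [drgd,ibsif] -> 11 lines: qrmkz fwhuw ottrb drgd ibsif tzqdc wal nru isrju uct apmm
Hunk 6: at line 2 remove [ottrb,drgd] add [wksqf,dwjvg] -> 11 lines: qrmkz fwhuw wksqf dwjvg ibsif tzqdc wal nru isrju uct apmm

Answer: qrmkz
fwhuw
wksqf
dwjvg
ibsif
tzqdc
wal
nru
isrju
uct
apmm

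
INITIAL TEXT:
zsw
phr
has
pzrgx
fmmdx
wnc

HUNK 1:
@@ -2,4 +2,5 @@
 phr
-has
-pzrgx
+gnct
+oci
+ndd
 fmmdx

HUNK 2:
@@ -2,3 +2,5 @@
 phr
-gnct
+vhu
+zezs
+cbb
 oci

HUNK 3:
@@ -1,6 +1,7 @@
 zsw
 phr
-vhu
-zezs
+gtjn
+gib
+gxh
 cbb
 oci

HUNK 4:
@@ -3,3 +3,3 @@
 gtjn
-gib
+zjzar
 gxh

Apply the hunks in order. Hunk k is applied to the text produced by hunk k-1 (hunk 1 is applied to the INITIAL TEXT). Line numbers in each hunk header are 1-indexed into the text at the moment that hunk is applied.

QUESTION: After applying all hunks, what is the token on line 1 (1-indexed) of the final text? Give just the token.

Answer: zsw

Derivation:
Hunk 1: at line 2 remove [has,pzrgx] add [gnct,oci,ndd] -> 7 lines: zsw phr gnct oci ndd fmmdx wnc
Hunk 2: at line 2 remove [gnct] add [vhu,zezs,cbb] -> 9 lines: zsw phr vhu zezs cbb oci ndd fmmdx wnc
Hunk 3: at line 1 remove [vhu,zezs] add [gtjn,gib,gxh] -> 10 lines: zsw phr gtjn gib gxh cbb oci ndd fmmdx wnc
Hunk 4: at line 3 remove [gib] add [zjzar] -> 10 lines: zsw phr gtjn zjzar gxh cbb oci ndd fmmdx wnc
Final line 1: zsw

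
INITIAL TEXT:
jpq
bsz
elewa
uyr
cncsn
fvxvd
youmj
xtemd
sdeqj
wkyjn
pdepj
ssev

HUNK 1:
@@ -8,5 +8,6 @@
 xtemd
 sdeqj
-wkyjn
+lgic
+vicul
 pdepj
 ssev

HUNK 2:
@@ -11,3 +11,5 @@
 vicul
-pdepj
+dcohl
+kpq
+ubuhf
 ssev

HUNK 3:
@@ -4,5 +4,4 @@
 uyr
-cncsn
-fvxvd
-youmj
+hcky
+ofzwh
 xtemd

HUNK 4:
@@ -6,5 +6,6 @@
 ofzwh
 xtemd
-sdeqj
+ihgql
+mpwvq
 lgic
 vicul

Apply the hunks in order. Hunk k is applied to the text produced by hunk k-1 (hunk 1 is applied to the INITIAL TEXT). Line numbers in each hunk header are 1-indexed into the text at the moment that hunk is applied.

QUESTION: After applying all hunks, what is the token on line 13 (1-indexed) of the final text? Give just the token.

Hunk 1: at line 8 remove [wkyjn] add [lgic,vicul] -> 13 lines: jpq bsz elewa uyr cncsn fvxvd youmj xtemd sdeqj lgic vicul pdepj ssev
Hunk 2: at line 11 remove [pdepj] add [dcohl,kpq,ubuhf] -> 15 lines: jpq bsz elewa uyr cncsn fvxvd youmj xtemd sdeqj lgic vicul dcohl kpq ubuhf ssev
Hunk 3: at line 4 remove [cncsn,fvxvd,youmj] add [hcky,ofzwh] -> 14 lines: jpq bsz elewa uyr hcky ofzwh xtemd sdeqj lgic vicul dcohl kpq ubuhf ssev
Hunk 4: at line 6 remove [sdeqj] add [ihgql,mpwvq] -> 15 lines: jpq bsz elewa uyr hcky ofzwh xtemd ihgql mpwvq lgic vicul dcohl kpq ubuhf ssev
Final line 13: kpq

Answer: kpq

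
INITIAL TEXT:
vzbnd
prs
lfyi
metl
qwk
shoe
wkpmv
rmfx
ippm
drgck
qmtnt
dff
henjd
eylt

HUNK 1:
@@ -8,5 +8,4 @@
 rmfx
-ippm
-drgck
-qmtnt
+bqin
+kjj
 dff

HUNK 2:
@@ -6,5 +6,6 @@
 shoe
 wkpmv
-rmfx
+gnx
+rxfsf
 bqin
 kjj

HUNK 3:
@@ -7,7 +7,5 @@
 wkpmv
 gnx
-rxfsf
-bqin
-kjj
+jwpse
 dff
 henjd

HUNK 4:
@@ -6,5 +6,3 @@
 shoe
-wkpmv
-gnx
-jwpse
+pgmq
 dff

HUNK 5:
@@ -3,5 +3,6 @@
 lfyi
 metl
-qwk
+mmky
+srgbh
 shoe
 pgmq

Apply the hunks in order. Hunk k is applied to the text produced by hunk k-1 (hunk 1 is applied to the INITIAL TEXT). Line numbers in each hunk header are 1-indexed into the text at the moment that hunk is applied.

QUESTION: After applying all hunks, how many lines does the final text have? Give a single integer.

Answer: 11

Derivation:
Hunk 1: at line 8 remove [ippm,drgck,qmtnt] add [bqin,kjj] -> 13 lines: vzbnd prs lfyi metl qwk shoe wkpmv rmfx bqin kjj dff henjd eylt
Hunk 2: at line 6 remove [rmfx] add [gnx,rxfsf] -> 14 lines: vzbnd prs lfyi metl qwk shoe wkpmv gnx rxfsf bqin kjj dff henjd eylt
Hunk 3: at line 7 remove [rxfsf,bqin,kjj] add [jwpse] -> 12 lines: vzbnd prs lfyi metl qwk shoe wkpmv gnx jwpse dff henjd eylt
Hunk 4: at line 6 remove [wkpmv,gnx,jwpse] add [pgmq] -> 10 lines: vzbnd prs lfyi metl qwk shoe pgmq dff henjd eylt
Hunk 5: at line 3 remove [qwk] add [mmky,srgbh] -> 11 lines: vzbnd prs lfyi metl mmky srgbh shoe pgmq dff henjd eylt
Final line count: 11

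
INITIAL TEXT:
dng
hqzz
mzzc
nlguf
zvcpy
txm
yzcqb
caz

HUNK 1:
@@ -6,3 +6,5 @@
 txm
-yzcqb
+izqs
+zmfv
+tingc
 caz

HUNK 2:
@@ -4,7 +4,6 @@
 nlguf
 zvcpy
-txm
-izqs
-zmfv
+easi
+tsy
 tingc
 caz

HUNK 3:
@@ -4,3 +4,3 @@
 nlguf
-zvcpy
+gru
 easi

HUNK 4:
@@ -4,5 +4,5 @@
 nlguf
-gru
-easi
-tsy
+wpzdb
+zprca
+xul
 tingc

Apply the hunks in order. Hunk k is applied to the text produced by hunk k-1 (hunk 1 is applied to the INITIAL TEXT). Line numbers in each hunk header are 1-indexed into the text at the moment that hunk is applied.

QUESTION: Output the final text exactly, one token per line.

Hunk 1: at line 6 remove [yzcqb] add [izqs,zmfv,tingc] -> 10 lines: dng hqzz mzzc nlguf zvcpy txm izqs zmfv tingc caz
Hunk 2: at line 4 remove [txm,izqs,zmfv] add [easi,tsy] -> 9 lines: dng hqzz mzzc nlguf zvcpy easi tsy tingc caz
Hunk 3: at line 4 remove [zvcpy] add [gru] -> 9 lines: dng hqzz mzzc nlguf gru easi tsy tingc caz
Hunk 4: at line 4 remove [gru,easi,tsy] add [wpzdb,zprca,xul] -> 9 lines: dng hqzz mzzc nlguf wpzdb zprca xul tingc caz

Answer: dng
hqzz
mzzc
nlguf
wpzdb
zprca
xul
tingc
caz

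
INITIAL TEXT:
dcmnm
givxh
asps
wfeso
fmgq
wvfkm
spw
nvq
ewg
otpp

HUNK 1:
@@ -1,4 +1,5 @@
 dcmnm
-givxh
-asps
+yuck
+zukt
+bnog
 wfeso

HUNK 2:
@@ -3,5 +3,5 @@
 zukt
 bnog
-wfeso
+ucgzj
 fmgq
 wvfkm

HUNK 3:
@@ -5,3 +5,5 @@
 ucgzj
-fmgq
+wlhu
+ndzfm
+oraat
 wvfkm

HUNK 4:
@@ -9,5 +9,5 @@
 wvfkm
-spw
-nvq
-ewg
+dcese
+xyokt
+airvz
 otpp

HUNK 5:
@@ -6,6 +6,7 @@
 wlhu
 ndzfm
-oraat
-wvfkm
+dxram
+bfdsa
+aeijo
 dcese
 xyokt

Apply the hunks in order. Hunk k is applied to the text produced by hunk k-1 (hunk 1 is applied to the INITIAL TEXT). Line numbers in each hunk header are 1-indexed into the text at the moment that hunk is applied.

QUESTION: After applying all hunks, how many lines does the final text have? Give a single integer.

Hunk 1: at line 1 remove [givxh,asps] add [yuck,zukt,bnog] -> 11 lines: dcmnm yuck zukt bnog wfeso fmgq wvfkm spw nvq ewg otpp
Hunk 2: at line 3 remove [wfeso] add [ucgzj] -> 11 lines: dcmnm yuck zukt bnog ucgzj fmgq wvfkm spw nvq ewg otpp
Hunk 3: at line 5 remove [fmgq] add [wlhu,ndzfm,oraat] -> 13 lines: dcmnm yuck zukt bnog ucgzj wlhu ndzfm oraat wvfkm spw nvq ewg otpp
Hunk 4: at line 9 remove [spw,nvq,ewg] add [dcese,xyokt,airvz] -> 13 lines: dcmnm yuck zukt bnog ucgzj wlhu ndzfm oraat wvfkm dcese xyokt airvz otpp
Hunk 5: at line 6 remove [oraat,wvfkm] add [dxram,bfdsa,aeijo] -> 14 lines: dcmnm yuck zukt bnog ucgzj wlhu ndzfm dxram bfdsa aeijo dcese xyokt airvz otpp
Final line count: 14

Answer: 14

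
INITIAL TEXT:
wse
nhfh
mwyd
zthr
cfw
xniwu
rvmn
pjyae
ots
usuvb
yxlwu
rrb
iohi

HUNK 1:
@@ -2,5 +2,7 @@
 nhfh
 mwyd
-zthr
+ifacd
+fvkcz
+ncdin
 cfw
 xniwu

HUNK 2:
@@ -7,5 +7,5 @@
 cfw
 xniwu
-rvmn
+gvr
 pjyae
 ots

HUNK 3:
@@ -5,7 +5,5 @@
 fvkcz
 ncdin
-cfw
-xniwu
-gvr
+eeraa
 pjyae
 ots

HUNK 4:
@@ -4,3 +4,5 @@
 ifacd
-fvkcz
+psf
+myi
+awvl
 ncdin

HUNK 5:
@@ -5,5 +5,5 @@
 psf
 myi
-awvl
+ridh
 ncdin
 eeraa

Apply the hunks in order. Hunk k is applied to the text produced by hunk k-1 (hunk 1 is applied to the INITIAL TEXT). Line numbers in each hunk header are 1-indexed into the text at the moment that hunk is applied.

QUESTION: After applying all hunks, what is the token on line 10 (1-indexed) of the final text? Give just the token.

Hunk 1: at line 2 remove [zthr] add [ifacd,fvkcz,ncdin] -> 15 lines: wse nhfh mwyd ifacd fvkcz ncdin cfw xniwu rvmn pjyae ots usuvb yxlwu rrb iohi
Hunk 2: at line 7 remove [rvmn] add [gvr] -> 15 lines: wse nhfh mwyd ifacd fvkcz ncdin cfw xniwu gvr pjyae ots usuvb yxlwu rrb iohi
Hunk 3: at line 5 remove [cfw,xniwu,gvr] add [eeraa] -> 13 lines: wse nhfh mwyd ifacd fvkcz ncdin eeraa pjyae ots usuvb yxlwu rrb iohi
Hunk 4: at line 4 remove [fvkcz] add [psf,myi,awvl] -> 15 lines: wse nhfh mwyd ifacd psf myi awvl ncdin eeraa pjyae ots usuvb yxlwu rrb iohi
Hunk 5: at line 5 remove [awvl] add [ridh] -> 15 lines: wse nhfh mwyd ifacd psf myi ridh ncdin eeraa pjyae ots usuvb yxlwu rrb iohi
Final line 10: pjyae

Answer: pjyae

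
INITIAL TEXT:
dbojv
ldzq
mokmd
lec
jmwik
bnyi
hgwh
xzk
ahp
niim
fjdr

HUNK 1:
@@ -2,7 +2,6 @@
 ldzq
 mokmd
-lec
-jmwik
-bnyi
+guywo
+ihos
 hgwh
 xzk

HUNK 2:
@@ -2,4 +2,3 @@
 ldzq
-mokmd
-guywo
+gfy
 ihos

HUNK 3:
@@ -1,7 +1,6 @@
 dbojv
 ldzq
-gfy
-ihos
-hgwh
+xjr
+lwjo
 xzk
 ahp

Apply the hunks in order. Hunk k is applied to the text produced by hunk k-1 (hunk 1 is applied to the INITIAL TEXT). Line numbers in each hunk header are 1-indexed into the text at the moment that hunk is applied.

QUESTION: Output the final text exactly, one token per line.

Answer: dbojv
ldzq
xjr
lwjo
xzk
ahp
niim
fjdr

Derivation:
Hunk 1: at line 2 remove [lec,jmwik,bnyi] add [guywo,ihos] -> 10 lines: dbojv ldzq mokmd guywo ihos hgwh xzk ahp niim fjdr
Hunk 2: at line 2 remove [mokmd,guywo] add [gfy] -> 9 lines: dbojv ldzq gfy ihos hgwh xzk ahp niim fjdr
Hunk 3: at line 1 remove [gfy,ihos,hgwh] add [xjr,lwjo] -> 8 lines: dbojv ldzq xjr lwjo xzk ahp niim fjdr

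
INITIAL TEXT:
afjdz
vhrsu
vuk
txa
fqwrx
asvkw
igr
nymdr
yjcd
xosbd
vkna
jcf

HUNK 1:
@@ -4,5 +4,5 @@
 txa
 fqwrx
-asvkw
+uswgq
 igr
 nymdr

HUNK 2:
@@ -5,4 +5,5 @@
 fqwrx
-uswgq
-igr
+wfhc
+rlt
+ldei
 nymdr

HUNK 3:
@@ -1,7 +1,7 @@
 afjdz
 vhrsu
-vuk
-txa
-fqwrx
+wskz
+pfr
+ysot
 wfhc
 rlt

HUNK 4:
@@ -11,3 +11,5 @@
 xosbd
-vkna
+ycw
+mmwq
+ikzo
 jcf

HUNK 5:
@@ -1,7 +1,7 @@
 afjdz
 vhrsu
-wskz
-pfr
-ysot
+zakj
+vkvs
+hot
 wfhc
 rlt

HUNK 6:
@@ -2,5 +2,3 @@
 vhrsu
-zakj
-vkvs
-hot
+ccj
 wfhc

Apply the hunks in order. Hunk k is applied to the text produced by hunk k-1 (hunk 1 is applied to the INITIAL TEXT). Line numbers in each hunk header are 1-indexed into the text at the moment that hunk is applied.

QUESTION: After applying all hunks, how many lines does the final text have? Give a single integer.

Hunk 1: at line 4 remove [asvkw] add [uswgq] -> 12 lines: afjdz vhrsu vuk txa fqwrx uswgq igr nymdr yjcd xosbd vkna jcf
Hunk 2: at line 5 remove [uswgq,igr] add [wfhc,rlt,ldei] -> 13 lines: afjdz vhrsu vuk txa fqwrx wfhc rlt ldei nymdr yjcd xosbd vkna jcf
Hunk 3: at line 1 remove [vuk,txa,fqwrx] add [wskz,pfr,ysot] -> 13 lines: afjdz vhrsu wskz pfr ysot wfhc rlt ldei nymdr yjcd xosbd vkna jcf
Hunk 4: at line 11 remove [vkna] add [ycw,mmwq,ikzo] -> 15 lines: afjdz vhrsu wskz pfr ysot wfhc rlt ldei nymdr yjcd xosbd ycw mmwq ikzo jcf
Hunk 5: at line 1 remove [wskz,pfr,ysot] add [zakj,vkvs,hot] -> 15 lines: afjdz vhrsu zakj vkvs hot wfhc rlt ldei nymdr yjcd xosbd ycw mmwq ikzo jcf
Hunk 6: at line 2 remove [zakj,vkvs,hot] add [ccj] -> 13 lines: afjdz vhrsu ccj wfhc rlt ldei nymdr yjcd xosbd ycw mmwq ikzo jcf
Final line count: 13

Answer: 13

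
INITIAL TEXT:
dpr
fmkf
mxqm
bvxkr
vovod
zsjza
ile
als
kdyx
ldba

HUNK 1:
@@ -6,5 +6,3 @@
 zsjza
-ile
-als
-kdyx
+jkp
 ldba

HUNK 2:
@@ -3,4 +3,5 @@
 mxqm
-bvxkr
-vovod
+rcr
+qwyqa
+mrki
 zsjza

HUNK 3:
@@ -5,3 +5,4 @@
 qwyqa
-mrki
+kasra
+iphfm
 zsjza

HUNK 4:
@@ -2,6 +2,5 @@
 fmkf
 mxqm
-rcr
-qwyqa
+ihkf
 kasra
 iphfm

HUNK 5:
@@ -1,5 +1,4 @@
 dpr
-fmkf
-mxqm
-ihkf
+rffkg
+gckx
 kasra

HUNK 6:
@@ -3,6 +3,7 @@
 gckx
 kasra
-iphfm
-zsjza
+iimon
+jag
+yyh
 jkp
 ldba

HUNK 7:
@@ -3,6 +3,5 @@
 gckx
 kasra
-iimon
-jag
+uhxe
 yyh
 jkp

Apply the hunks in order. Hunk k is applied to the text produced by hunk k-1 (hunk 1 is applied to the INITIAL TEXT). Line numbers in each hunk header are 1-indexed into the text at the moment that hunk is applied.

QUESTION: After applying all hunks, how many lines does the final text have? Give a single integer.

Hunk 1: at line 6 remove [ile,als,kdyx] add [jkp] -> 8 lines: dpr fmkf mxqm bvxkr vovod zsjza jkp ldba
Hunk 2: at line 3 remove [bvxkr,vovod] add [rcr,qwyqa,mrki] -> 9 lines: dpr fmkf mxqm rcr qwyqa mrki zsjza jkp ldba
Hunk 3: at line 5 remove [mrki] add [kasra,iphfm] -> 10 lines: dpr fmkf mxqm rcr qwyqa kasra iphfm zsjza jkp ldba
Hunk 4: at line 2 remove [rcr,qwyqa] add [ihkf] -> 9 lines: dpr fmkf mxqm ihkf kasra iphfm zsjza jkp ldba
Hunk 5: at line 1 remove [fmkf,mxqm,ihkf] add [rffkg,gckx] -> 8 lines: dpr rffkg gckx kasra iphfm zsjza jkp ldba
Hunk 6: at line 3 remove [iphfm,zsjza] add [iimon,jag,yyh] -> 9 lines: dpr rffkg gckx kasra iimon jag yyh jkp ldba
Hunk 7: at line 3 remove [iimon,jag] add [uhxe] -> 8 lines: dpr rffkg gckx kasra uhxe yyh jkp ldba
Final line count: 8

Answer: 8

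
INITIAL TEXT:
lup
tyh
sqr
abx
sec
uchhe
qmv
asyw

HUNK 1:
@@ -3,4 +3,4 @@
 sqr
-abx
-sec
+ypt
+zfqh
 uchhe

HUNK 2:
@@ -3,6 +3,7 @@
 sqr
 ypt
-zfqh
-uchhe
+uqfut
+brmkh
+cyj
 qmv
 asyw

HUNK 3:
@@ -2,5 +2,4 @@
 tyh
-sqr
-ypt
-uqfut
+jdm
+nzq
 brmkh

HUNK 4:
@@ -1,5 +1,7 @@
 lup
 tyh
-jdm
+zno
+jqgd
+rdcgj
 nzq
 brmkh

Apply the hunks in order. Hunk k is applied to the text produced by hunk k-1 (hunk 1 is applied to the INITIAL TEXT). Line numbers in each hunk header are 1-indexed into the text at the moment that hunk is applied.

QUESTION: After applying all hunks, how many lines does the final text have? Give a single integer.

Answer: 10

Derivation:
Hunk 1: at line 3 remove [abx,sec] add [ypt,zfqh] -> 8 lines: lup tyh sqr ypt zfqh uchhe qmv asyw
Hunk 2: at line 3 remove [zfqh,uchhe] add [uqfut,brmkh,cyj] -> 9 lines: lup tyh sqr ypt uqfut brmkh cyj qmv asyw
Hunk 3: at line 2 remove [sqr,ypt,uqfut] add [jdm,nzq] -> 8 lines: lup tyh jdm nzq brmkh cyj qmv asyw
Hunk 4: at line 1 remove [jdm] add [zno,jqgd,rdcgj] -> 10 lines: lup tyh zno jqgd rdcgj nzq brmkh cyj qmv asyw
Final line count: 10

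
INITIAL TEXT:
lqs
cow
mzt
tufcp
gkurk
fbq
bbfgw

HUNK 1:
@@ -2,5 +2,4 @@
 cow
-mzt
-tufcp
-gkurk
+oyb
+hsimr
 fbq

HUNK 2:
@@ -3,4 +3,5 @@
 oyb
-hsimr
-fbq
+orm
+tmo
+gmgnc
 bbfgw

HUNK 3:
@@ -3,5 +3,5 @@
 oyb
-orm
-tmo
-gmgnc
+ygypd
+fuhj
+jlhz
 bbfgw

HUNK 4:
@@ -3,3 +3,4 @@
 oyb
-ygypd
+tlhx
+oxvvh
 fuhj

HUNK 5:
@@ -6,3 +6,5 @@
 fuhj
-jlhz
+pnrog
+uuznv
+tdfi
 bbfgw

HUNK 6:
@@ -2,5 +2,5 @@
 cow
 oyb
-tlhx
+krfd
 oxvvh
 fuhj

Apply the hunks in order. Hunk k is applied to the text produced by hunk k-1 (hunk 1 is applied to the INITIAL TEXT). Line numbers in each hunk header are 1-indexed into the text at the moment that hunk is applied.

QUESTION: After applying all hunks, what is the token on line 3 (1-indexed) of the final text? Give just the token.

Hunk 1: at line 2 remove [mzt,tufcp,gkurk] add [oyb,hsimr] -> 6 lines: lqs cow oyb hsimr fbq bbfgw
Hunk 2: at line 3 remove [hsimr,fbq] add [orm,tmo,gmgnc] -> 7 lines: lqs cow oyb orm tmo gmgnc bbfgw
Hunk 3: at line 3 remove [orm,tmo,gmgnc] add [ygypd,fuhj,jlhz] -> 7 lines: lqs cow oyb ygypd fuhj jlhz bbfgw
Hunk 4: at line 3 remove [ygypd] add [tlhx,oxvvh] -> 8 lines: lqs cow oyb tlhx oxvvh fuhj jlhz bbfgw
Hunk 5: at line 6 remove [jlhz] add [pnrog,uuznv,tdfi] -> 10 lines: lqs cow oyb tlhx oxvvh fuhj pnrog uuznv tdfi bbfgw
Hunk 6: at line 2 remove [tlhx] add [krfd] -> 10 lines: lqs cow oyb krfd oxvvh fuhj pnrog uuznv tdfi bbfgw
Final line 3: oyb

Answer: oyb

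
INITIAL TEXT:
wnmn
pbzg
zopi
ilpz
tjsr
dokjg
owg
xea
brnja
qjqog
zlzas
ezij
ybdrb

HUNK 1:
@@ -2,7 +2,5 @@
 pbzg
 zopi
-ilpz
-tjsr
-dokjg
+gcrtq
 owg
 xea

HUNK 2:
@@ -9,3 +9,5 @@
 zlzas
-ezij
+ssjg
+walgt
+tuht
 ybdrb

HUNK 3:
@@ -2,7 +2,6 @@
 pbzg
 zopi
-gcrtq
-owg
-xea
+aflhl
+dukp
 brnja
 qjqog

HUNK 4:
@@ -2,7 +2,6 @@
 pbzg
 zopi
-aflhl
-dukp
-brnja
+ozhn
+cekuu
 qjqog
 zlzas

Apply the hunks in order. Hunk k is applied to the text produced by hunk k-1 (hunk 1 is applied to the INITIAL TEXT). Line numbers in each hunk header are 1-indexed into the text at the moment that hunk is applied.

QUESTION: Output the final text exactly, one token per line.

Hunk 1: at line 2 remove [ilpz,tjsr,dokjg] add [gcrtq] -> 11 lines: wnmn pbzg zopi gcrtq owg xea brnja qjqog zlzas ezij ybdrb
Hunk 2: at line 9 remove [ezij] add [ssjg,walgt,tuht] -> 13 lines: wnmn pbzg zopi gcrtq owg xea brnja qjqog zlzas ssjg walgt tuht ybdrb
Hunk 3: at line 2 remove [gcrtq,owg,xea] add [aflhl,dukp] -> 12 lines: wnmn pbzg zopi aflhl dukp brnja qjqog zlzas ssjg walgt tuht ybdrb
Hunk 4: at line 2 remove [aflhl,dukp,brnja] add [ozhn,cekuu] -> 11 lines: wnmn pbzg zopi ozhn cekuu qjqog zlzas ssjg walgt tuht ybdrb

Answer: wnmn
pbzg
zopi
ozhn
cekuu
qjqog
zlzas
ssjg
walgt
tuht
ybdrb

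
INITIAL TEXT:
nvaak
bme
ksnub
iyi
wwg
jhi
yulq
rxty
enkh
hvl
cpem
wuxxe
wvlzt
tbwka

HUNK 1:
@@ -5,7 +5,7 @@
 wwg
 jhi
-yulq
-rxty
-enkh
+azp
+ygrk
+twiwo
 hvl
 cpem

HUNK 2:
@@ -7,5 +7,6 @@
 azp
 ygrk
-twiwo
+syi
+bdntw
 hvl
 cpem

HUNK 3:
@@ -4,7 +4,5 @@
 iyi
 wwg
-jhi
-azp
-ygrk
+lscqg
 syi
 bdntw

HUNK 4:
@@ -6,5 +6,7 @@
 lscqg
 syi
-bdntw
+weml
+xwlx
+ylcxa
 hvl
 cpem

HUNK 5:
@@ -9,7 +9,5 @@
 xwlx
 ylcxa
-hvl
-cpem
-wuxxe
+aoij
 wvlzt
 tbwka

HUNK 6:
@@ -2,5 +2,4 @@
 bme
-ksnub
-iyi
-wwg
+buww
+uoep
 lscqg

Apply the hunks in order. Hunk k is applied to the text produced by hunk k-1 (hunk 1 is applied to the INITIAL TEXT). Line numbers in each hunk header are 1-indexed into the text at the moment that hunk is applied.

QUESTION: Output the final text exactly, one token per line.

Hunk 1: at line 5 remove [yulq,rxty,enkh] add [azp,ygrk,twiwo] -> 14 lines: nvaak bme ksnub iyi wwg jhi azp ygrk twiwo hvl cpem wuxxe wvlzt tbwka
Hunk 2: at line 7 remove [twiwo] add [syi,bdntw] -> 15 lines: nvaak bme ksnub iyi wwg jhi azp ygrk syi bdntw hvl cpem wuxxe wvlzt tbwka
Hunk 3: at line 4 remove [jhi,azp,ygrk] add [lscqg] -> 13 lines: nvaak bme ksnub iyi wwg lscqg syi bdntw hvl cpem wuxxe wvlzt tbwka
Hunk 4: at line 6 remove [bdntw] add [weml,xwlx,ylcxa] -> 15 lines: nvaak bme ksnub iyi wwg lscqg syi weml xwlx ylcxa hvl cpem wuxxe wvlzt tbwka
Hunk 5: at line 9 remove [hvl,cpem,wuxxe] add [aoij] -> 13 lines: nvaak bme ksnub iyi wwg lscqg syi weml xwlx ylcxa aoij wvlzt tbwka
Hunk 6: at line 2 remove [ksnub,iyi,wwg] add [buww,uoep] -> 12 lines: nvaak bme buww uoep lscqg syi weml xwlx ylcxa aoij wvlzt tbwka

Answer: nvaak
bme
buww
uoep
lscqg
syi
weml
xwlx
ylcxa
aoij
wvlzt
tbwka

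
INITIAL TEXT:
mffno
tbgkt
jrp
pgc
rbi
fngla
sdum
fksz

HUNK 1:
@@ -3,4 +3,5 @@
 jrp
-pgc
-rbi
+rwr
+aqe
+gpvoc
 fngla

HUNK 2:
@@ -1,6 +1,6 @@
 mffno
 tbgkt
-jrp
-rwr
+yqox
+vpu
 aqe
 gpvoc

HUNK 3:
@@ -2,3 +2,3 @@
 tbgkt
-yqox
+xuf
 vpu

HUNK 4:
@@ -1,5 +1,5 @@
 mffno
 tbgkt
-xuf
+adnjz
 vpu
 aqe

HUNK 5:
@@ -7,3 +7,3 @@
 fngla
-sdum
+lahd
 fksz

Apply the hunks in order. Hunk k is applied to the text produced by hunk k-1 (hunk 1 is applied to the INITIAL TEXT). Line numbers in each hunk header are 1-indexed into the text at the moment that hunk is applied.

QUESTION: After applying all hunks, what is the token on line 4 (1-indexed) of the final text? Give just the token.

Hunk 1: at line 3 remove [pgc,rbi] add [rwr,aqe,gpvoc] -> 9 lines: mffno tbgkt jrp rwr aqe gpvoc fngla sdum fksz
Hunk 2: at line 1 remove [jrp,rwr] add [yqox,vpu] -> 9 lines: mffno tbgkt yqox vpu aqe gpvoc fngla sdum fksz
Hunk 3: at line 2 remove [yqox] add [xuf] -> 9 lines: mffno tbgkt xuf vpu aqe gpvoc fngla sdum fksz
Hunk 4: at line 1 remove [xuf] add [adnjz] -> 9 lines: mffno tbgkt adnjz vpu aqe gpvoc fngla sdum fksz
Hunk 5: at line 7 remove [sdum] add [lahd] -> 9 lines: mffno tbgkt adnjz vpu aqe gpvoc fngla lahd fksz
Final line 4: vpu

Answer: vpu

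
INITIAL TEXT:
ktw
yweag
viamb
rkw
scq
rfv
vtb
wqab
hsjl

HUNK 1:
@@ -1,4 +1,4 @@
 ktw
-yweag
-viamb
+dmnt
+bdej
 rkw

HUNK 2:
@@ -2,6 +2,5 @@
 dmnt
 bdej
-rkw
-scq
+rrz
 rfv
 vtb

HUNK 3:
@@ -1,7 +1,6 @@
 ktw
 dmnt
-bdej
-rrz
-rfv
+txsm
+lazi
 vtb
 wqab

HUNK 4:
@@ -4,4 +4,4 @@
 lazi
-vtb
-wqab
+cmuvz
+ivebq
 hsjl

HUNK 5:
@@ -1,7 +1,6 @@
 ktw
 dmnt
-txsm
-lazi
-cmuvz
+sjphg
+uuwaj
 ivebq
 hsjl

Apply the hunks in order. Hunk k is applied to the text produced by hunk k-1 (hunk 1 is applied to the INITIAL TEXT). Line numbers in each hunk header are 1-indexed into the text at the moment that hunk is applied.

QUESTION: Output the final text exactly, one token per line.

Answer: ktw
dmnt
sjphg
uuwaj
ivebq
hsjl

Derivation:
Hunk 1: at line 1 remove [yweag,viamb] add [dmnt,bdej] -> 9 lines: ktw dmnt bdej rkw scq rfv vtb wqab hsjl
Hunk 2: at line 2 remove [rkw,scq] add [rrz] -> 8 lines: ktw dmnt bdej rrz rfv vtb wqab hsjl
Hunk 3: at line 1 remove [bdej,rrz,rfv] add [txsm,lazi] -> 7 lines: ktw dmnt txsm lazi vtb wqab hsjl
Hunk 4: at line 4 remove [vtb,wqab] add [cmuvz,ivebq] -> 7 lines: ktw dmnt txsm lazi cmuvz ivebq hsjl
Hunk 5: at line 1 remove [txsm,lazi,cmuvz] add [sjphg,uuwaj] -> 6 lines: ktw dmnt sjphg uuwaj ivebq hsjl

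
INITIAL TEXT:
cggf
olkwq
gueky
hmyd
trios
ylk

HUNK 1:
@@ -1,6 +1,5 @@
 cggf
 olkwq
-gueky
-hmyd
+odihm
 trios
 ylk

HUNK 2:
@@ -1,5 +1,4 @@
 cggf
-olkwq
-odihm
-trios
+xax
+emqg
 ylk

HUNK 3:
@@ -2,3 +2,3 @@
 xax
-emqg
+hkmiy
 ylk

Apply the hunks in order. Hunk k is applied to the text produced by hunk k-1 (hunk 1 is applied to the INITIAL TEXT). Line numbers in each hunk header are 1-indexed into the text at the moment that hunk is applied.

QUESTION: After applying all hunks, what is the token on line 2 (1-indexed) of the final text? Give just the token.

Answer: xax

Derivation:
Hunk 1: at line 1 remove [gueky,hmyd] add [odihm] -> 5 lines: cggf olkwq odihm trios ylk
Hunk 2: at line 1 remove [olkwq,odihm,trios] add [xax,emqg] -> 4 lines: cggf xax emqg ylk
Hunk 3: at line 2 remove [emqg] add [hkmiy] -> 4 lines: cggf xax hkmiy ylk
Final line 2: xax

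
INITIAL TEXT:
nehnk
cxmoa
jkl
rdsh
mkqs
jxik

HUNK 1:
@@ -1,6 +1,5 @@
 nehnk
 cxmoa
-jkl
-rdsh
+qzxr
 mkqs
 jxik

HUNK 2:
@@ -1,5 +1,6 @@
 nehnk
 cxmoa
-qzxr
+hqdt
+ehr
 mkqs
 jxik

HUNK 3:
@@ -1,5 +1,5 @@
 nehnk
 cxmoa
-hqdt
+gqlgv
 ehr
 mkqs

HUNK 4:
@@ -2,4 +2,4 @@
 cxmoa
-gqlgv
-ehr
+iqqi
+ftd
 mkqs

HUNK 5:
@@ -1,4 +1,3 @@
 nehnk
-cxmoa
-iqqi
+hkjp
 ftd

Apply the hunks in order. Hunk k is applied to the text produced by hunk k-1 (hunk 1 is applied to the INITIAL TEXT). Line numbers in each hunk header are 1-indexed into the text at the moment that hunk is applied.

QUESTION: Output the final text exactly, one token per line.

Hunk 1: at line 1 remove [jkl,rdsh] add [qzxr] -> 5 lines: nehnk cxmoa qzxr mkqs jxik
Hunk 2: at line 1 remove [qzxr] add [hqdt,ehr] -> 6 lines: nehnk cxmoa hqdt ehr mkqs jxik
Hunk 3: at line 1 remove [hqdt] add [gqlgv] -> 6 lines: nehnk cxmoa gqlgv ehr mkqs jxik
Hunk 4: at line 2 remove [gqlgv,ehr] add [iqqi,ftd] -> 6 lines: nehnk cxmoa iqqi ftd mkqs jxik
Hunk 5: at line 1 remove [cxmoa,iqqi] add [hkjp] -> 5 lines: nehnk hkjp ftd mkqs jxik

Answer: nehnk
hkjp
ftd
mkqs
jxik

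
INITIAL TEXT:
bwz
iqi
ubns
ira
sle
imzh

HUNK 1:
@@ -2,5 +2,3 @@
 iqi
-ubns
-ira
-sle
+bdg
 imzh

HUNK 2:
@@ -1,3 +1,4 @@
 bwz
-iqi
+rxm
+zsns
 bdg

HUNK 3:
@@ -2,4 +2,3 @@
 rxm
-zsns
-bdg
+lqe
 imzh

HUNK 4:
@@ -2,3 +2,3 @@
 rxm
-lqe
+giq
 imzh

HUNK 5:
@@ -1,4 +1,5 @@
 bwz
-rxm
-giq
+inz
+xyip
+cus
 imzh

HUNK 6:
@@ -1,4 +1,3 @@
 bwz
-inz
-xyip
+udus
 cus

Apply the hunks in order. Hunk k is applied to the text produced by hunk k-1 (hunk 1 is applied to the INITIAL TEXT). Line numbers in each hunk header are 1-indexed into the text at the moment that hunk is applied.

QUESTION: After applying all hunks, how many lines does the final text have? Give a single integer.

Answer: 4

Derivation:
Hunk 1: at line 2 remove [ubns,ira,sle] add [bdg] -> 4 lines: bwz iqi bdg imzh
Hunk 2: at line 1 remove [iqi] add [rxm,zsns] -> 5 lines: bwz rxm zsns bdg imzh
Hunk 3: at line 2 remove [zsns,bdg] add [lqe] -> 4 lines: bwz rxm lqe imzh
Hunk 4: at line 2 remove [lqe] add [giq] -> 4 lines: bwz rxm giq imzh
Hunk 5: at line 1 remove [rxm,giq] add [inz,xyip,cus] -> 5 lines: bwz inz xyip cus imzh
Hunk 6: at line 1 remove [inz,xyip] add [udus] -> 4 lines: bwz udus cus imzh
Final line count: 4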